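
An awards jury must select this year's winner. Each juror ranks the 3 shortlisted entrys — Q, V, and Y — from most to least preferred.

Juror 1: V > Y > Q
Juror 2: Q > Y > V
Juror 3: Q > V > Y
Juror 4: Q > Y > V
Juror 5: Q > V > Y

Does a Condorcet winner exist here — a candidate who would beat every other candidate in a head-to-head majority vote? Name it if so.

Q

Head-to-head results (5 voters total):
Q vs V: Q wins 4–1.
Q vs Y: Q wins 4–1.
V vs Y: V wins 3–2.
Q beats each rival — V (4–1), Y (4–1) — so Q is the Condorcet winner.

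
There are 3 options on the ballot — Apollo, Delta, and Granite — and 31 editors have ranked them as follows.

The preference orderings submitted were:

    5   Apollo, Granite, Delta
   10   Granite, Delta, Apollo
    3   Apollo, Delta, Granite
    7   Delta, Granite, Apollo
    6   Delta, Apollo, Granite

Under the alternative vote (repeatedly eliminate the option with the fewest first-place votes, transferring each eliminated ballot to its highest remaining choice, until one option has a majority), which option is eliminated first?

Round 1: Delta 13, Granite 10, Apollo 8. Apollo has the fewest and is eliminated.
Round 2: Delta 16, Granite 15. Delta has a majority.

Apollo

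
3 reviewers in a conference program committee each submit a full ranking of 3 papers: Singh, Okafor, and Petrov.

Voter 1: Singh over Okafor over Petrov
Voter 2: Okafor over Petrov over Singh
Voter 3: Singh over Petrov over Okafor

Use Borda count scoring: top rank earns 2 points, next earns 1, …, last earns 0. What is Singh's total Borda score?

Borda scores:
  Singh: 2 + 0 + 2 = 4
  Okafor: 1 + 2 + 0 = 3
  Petrov: 0 + 1 + 1 = 2

4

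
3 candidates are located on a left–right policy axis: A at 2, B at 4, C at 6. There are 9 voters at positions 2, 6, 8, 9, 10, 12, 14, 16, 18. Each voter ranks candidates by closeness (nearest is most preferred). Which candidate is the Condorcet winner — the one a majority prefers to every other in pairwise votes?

With single-peaked preferences on a line, the Condorcet winner is the candidate closest to the median voter.
The median voter (position 10) is closest to C at 6.
Check: C vs A — voters closer to C: 8 of 9.

C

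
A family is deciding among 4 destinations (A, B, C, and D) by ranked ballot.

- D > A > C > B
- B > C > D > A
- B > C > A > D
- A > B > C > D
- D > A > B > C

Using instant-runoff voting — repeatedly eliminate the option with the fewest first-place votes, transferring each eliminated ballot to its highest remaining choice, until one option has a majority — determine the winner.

Round 1: B 2, D 2, A 1, C 0. C has the fewest and is eliminated.
Round 2: B 2, D 2, A 1. A has the fewest and is eliminated.
Round 3: B 3, D 2. B has a majority.

B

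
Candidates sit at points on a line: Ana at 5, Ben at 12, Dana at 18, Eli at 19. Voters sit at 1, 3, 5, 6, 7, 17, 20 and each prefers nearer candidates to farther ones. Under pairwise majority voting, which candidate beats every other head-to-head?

With single-peaked preferences on a line, the Condorcet winner is the candidate closest to the median voter.
The median voter (position 6) is closest to Ana at 5.
Check: Ana vs Dana — voters closer to Ana: 5 of 7.

Ana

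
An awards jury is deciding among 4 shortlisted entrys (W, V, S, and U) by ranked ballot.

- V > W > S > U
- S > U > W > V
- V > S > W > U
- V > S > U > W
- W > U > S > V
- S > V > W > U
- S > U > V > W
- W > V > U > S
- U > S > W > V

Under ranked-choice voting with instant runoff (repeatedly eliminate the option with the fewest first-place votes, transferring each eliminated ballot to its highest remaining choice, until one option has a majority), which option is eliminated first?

U

Round 1: V 3, S 3, W 2, U 1. U has the fewest and is eliminated.
Round 2: S 4, V 3, W 2. W has the fewest and is eliminated.
Round 3: S 5, V 4. S has a majority.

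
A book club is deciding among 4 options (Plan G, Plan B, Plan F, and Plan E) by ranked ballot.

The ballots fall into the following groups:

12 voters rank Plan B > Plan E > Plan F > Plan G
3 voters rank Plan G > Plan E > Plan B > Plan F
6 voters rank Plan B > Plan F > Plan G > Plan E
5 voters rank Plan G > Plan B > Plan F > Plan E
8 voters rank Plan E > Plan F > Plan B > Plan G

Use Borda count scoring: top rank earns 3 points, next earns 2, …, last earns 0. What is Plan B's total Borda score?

75

Borda scores:
  Plan G: 12·0 + 3·3 + 6·1 + 5·3 + 8·0 = 30
  Plan B: 12·3 + 3·1 + 6·3 + 5·2 + 8·1 = 75
  Plan F: 12·1 + 3·0 + 6·2 + 5·1 + 8·2 = 45
  Plan E: 12·2 + 3·2 + 6·0 + 5·0 + 8·3 = 54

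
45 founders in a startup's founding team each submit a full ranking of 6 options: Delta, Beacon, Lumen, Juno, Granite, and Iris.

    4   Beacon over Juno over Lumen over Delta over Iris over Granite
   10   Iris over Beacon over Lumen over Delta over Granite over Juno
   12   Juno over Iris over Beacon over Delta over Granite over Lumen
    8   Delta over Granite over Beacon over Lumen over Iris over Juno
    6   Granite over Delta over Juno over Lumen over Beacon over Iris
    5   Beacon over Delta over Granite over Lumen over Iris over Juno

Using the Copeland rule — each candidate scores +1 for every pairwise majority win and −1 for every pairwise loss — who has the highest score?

Pairwise results:
  Delta vs Beacon: Beacon wins 31–14.
  Delta vs Lumen: Delta wins 31–14.
  Delta vs Juno: Delta wins 29–16.
  Delta vs Granite: Delta wins 39–6.
  Delta vs Iris: Delta wins 23–22.
  Beacon vs Lumen: Beacon wins 39–6.
  Beacon vs Juno: Beacon wins 27–18.
  Beacon vs Granite: Beacon wins 31–14.
  Beacon vs Iris: Beacon wins 23–22.
  Lumen vs Juno: Lumen wins 23–22.
  Lumen vs Granite: Granite wins 31–14.
  Lumen vs Iris: Lumen wins 23–22.
  Juno vs Granite: Granite wins 29–16.
  Juno vs Iris: Iris wins 23–22.
  Granite vs Iris: Iris wins 26–19.
Copeland scores (wins − losses):
  Delta: 4 − 1 = 3
  Beacon: 5 − 0 = 5
  Lumen: 2 − 3 = -1
  Juno: 0 − 5 = -5
  Granite: 2 − 3 = -1
  Iris: 2 − 3 = -1
Beacon has the best Copeland score.

Beacon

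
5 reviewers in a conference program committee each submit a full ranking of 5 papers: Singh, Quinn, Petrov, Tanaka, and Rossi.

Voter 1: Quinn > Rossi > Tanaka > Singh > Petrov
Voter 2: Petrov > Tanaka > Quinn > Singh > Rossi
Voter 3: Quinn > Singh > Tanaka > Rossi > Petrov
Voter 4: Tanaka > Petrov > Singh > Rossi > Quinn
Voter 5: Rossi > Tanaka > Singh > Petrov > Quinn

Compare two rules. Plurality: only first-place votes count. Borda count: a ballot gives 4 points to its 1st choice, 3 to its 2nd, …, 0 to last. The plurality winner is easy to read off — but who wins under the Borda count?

Tanaka

Plurality first-place counts: Singh 0, Quinn 2, Petrov 1, Tanaka 1, Rossi 1 → Quinn.
Borda totals: Singh 9, Quinn 10, Petrov 8, Tanaka 14, Rossi 9 → Tanaka.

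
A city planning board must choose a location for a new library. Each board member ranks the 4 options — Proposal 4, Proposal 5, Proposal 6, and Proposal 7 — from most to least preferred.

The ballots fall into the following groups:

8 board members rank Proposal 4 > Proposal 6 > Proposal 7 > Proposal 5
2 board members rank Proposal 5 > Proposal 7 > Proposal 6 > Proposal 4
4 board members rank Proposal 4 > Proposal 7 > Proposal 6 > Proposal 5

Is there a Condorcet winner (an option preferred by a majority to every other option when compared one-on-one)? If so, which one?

Proposal 4

Head-to-head results (14 voters total):
Proposal 4 vs Proposal 5: Proposal 4 wins 12–2.
Proposal 4 vs Proposal 6: Proposal 4 wins 12–2.
Proposal 4 vs Proposal 7: Proposal 4 wins 12–2.
Proposal 5 vs Proposal 6: Proposal 6 wins 12–2.
Proposal 5 vs Proposal 7: Proposal 7 wins 12–2.
Proposal 6 vs Proposal 7: Proposal 6 wins 8–6.
Proposal 4 beats each rival — Proposal 5 (12–2), Proposal 6 (12–2), Proposal 7 (12–2) — so Proposal 4 is the Condorcet winner.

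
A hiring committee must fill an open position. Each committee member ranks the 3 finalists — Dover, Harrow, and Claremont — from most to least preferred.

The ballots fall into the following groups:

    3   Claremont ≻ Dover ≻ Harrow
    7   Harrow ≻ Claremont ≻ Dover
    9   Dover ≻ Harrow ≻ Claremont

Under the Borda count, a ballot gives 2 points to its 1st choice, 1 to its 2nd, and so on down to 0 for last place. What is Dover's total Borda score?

21

Borda scores:
  Dover: 3·1 + 7·0 + 9·2 = 21
  Harrow: 3·0 + 7·2 + 9·1 = 23
  Claremont: 3·2 + 7·1 + 9·0 = 13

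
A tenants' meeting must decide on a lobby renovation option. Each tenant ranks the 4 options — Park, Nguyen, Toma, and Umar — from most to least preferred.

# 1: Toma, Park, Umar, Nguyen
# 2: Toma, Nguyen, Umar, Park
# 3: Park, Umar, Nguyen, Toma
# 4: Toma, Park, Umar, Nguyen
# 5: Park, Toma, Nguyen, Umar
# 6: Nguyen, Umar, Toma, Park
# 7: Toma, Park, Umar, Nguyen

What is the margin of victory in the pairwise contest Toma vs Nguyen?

Ballots ranking Toma above Nguyen: 5.
Ballots ranking Nguyen above Toma: 2.
Toma wins 5–2, a margin of 3.

3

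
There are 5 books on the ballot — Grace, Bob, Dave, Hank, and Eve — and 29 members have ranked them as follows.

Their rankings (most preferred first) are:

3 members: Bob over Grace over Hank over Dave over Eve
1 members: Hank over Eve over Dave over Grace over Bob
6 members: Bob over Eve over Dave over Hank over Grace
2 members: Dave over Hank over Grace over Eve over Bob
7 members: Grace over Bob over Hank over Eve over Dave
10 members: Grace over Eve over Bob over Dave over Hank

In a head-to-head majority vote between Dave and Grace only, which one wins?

Ballots ranking Dave above Grace: 1+6+2 = 9.
Ballots ranking Grace above Dave: 3+7+10 = 20.
Grace wins the head-to-head, 20–9.

Grace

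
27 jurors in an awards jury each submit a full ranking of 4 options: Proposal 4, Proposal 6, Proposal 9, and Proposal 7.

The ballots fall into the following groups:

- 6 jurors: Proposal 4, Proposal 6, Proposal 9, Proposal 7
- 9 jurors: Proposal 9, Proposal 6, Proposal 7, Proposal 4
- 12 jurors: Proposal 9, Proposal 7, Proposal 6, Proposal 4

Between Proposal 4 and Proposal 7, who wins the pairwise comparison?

Proposal 7

Ballots ranking Proposal 4 above Proposal 7: 6.
Ballots ranking Proposal 7 above Proposal 4: 9+12 = 21.
Proposal 7 wins the head-to-head, 21–6.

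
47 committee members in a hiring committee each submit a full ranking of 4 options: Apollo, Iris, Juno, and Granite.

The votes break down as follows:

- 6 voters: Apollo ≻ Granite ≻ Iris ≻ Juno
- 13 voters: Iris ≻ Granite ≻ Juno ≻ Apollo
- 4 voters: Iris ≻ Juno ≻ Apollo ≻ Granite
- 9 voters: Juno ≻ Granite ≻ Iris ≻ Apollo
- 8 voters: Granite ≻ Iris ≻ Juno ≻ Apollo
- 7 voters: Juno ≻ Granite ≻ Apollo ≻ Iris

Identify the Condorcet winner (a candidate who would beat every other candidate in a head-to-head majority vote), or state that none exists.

Granite

Head-to-head results (47 voters total):
Apollo vs Iris: Iris wins 34–13.
Apollo vs Juno: Juno wins 41–6.
Apollo vs Granite: Granite wins 37–10.
Iris vs Juno: Iris wins 31–16.
Iris vs Granite: Granite wins 30–17.
Juno vs Granite: Granite wins 27–20.
Granite beats each rival — Apollo (37–10), Iris (30–17), Juno (27–20) — so Granite is the Condorcet winner.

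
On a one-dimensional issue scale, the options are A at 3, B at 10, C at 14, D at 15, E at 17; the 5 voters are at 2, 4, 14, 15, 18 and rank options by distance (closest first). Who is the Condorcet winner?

C

With single-peaked preferences on a line, the Condorcet winner is the candidate closest to the median voter.
The median voter (position 14) is closest to C at 14.
Check: C vs E — voters closer to C: 4 of 5.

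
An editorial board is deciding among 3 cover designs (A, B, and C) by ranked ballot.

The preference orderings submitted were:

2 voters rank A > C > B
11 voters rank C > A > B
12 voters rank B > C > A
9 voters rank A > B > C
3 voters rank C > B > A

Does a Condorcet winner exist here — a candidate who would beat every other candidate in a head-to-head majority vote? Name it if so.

Head-to-head results (37 voters total):
A vs B: A wins 22–15.
A vs C: C wins 26–11.
B vs C: B wins 21–16.
No candidate beats all others: A beats B beats C beats A, a majority cycle.

None — there is no Condorcet winner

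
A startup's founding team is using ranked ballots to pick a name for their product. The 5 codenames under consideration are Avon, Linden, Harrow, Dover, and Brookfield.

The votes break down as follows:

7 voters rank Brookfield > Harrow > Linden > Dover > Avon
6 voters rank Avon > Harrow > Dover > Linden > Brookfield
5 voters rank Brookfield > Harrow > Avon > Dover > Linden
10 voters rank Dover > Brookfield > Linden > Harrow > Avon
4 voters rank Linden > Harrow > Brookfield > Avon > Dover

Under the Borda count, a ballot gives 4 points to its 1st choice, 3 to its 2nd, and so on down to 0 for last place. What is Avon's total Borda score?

Borda scores:
  Avon: 7·0 + 6·4 + 5·2 + 10·0 + 4·1 = 38
  Linden: 7·2 + 6·1 + 5·0 + 10·2 + 4·4 = 56
  Harrow: 7·3 + 6·3 + 5·3 + 10·1 + 4·3 = 76
  Dover: 7·1 + 6·2 + 5·1 + 10·4 + 4·0 = 64
  Brookfield: 7·4 + 6·0 + 5·4 + 10·3 + 4·2 = 86

38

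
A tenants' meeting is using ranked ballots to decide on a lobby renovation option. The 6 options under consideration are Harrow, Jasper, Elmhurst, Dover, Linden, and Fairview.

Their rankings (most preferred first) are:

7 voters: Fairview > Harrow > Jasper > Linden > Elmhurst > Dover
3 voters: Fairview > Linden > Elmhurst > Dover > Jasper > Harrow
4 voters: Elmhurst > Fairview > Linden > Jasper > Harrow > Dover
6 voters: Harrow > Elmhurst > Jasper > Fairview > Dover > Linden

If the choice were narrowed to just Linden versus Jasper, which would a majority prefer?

Jasper

Ballots ranking Linden above Jasper: 3+4 = 7.
Ballots ranking Jasper above Linden: 7+6 = 13.
Jasper wins the head-to-head, 13–7.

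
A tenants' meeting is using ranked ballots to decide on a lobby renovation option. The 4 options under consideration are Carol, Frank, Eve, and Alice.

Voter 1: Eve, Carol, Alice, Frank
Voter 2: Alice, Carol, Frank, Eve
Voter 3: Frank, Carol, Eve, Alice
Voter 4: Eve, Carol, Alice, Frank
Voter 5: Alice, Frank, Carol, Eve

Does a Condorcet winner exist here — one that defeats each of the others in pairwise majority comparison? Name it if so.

Head-to-head results (5 voters total):
Carol vs Frank: Carol wins 3–2.
Carol vs Eve: Carol wins 3–2.
Carol vs Alice: Carol wins 3–2.
Frank vs Eve: Frank wins 3–2.
Frank vs Alice: Alice wins 4–1.
Eve vs Alice: Eve wins 3–2.
Carol beats each rival — Frank (3–2), Eve (3–2), Alice (3–2) — so Carol is the Condorcet winner.

Carol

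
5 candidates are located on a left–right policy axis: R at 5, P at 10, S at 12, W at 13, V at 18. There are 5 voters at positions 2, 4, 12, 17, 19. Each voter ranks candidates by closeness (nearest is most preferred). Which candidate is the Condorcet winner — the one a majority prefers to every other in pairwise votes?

S

With single-peaked preferences on a line, the Condorcet winner is the candidate closest to the median voter.
The median voter (position 12) is closest to S at 12.
Check: S vs V — voters closer to S: 3 of 5.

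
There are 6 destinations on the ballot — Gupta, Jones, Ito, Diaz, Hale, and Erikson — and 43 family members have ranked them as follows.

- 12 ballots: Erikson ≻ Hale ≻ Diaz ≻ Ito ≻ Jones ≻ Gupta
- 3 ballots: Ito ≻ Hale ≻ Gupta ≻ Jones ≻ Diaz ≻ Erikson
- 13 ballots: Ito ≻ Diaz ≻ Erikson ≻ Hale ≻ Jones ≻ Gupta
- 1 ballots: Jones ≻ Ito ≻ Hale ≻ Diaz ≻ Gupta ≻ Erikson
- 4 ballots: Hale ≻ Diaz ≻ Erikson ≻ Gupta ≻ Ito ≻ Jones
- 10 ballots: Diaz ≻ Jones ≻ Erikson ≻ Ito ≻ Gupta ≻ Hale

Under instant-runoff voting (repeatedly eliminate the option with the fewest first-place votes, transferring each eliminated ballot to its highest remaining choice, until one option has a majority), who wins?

Diaz

Round 1: Ito 16, Erikson 12, Diaz 10, Hale 4, Jones 1, Gupta 0. Gupta has the fewest and is eliminated.
Round 2: Ito 16, Erikson 12, Diaz 10, Hale 4, Jones 1. Jones has the fewest and is eliminated.
Round 3: Ito 17, Erikson 12, Diaz 10, Hale 4. Hale has the fewest and is eliminated.
Round 4: Ito 17, Diaz 14, Erikson 12. Erikson has the fewest and is eliminated.
Round 5: Diaz 26, Ito 17. Diaz has a majority.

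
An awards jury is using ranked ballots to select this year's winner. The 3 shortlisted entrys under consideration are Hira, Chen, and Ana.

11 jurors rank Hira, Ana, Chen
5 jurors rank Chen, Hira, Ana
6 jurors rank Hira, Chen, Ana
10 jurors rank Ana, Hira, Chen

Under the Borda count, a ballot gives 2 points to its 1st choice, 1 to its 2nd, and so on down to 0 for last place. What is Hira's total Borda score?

49

Borda scores:
  Hira: 11·2 + 5·1 + 6·2 + 10·1 = 49
  Chen: 11·0 + 5·2 + 6·1 + 10·0 = 16
  Ana: 11·1 + 5·0 + 6·0 + 10·2 = 31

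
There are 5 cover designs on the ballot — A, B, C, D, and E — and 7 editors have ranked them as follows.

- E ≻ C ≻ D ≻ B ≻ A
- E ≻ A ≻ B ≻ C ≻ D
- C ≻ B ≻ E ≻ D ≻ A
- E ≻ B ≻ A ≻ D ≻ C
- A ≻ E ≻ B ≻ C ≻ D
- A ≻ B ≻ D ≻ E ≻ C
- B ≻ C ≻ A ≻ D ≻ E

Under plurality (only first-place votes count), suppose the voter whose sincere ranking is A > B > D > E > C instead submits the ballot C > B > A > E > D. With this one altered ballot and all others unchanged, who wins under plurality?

First-place totals with the altered ballot: A 1, B 1, C 2, D 0, E 3.
The winner is unchanged: still E.

E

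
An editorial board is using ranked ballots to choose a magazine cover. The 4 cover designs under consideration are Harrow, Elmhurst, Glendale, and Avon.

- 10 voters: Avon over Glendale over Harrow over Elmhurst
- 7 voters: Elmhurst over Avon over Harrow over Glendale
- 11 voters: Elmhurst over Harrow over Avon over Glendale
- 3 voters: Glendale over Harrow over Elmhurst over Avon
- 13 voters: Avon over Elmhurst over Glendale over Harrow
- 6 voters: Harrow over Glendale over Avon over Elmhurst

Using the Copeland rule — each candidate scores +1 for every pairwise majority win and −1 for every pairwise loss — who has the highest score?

Pairwise results:
  Harrow vs Elmhurst: Elmhurst wins 31–19.
  Harrow vs Glendale: Glendale wins 26–24.
  Harrow vs Avon: Avon wins 30–20.
  Elmhurst vs Glendale: Elmhurst wins 31–19.
  Elmhurst vs Avon: Avon wins 29–21.
  Glendale vs Avon: Avon wins 41–9.
Copeland scores (wins − losses):
  Harrow: 0 − 3 = -3
  Elmhurst: 2 − 1 = 1
  Glendale: 1 − 2 = -1
  Avon: 3 − 0 = 3
Avon has the best Copeland score.

Avon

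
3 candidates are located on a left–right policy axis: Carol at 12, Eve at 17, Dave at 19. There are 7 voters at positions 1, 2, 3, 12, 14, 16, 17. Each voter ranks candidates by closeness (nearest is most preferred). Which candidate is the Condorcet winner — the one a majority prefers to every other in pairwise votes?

With single-peaked preferences on a line, the Condorcet winner is the candidate closest to the median voter.
The median voter (position 12) is closest to Carol at 12.
Check: Carol vs Dave — voters closer to Carol: 5 of 7.

Carol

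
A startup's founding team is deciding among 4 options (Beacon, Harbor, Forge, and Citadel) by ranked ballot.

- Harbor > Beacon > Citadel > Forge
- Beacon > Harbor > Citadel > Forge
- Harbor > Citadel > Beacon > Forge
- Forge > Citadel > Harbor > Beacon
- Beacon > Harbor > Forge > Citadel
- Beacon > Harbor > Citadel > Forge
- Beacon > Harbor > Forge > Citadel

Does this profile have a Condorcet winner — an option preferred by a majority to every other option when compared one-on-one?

Yes

Head-to-head results (7 voters total):
Beacon vs Harbor: Beacon wins 4–3.
Beacon vs Forge: Beacon wins 6–1.
Beacon vs Citadel: Beacon wins 5–2.
Harbor vs Forge: Harbor wins 6–1.
Harbor vs Citadel: Harbor wins 6–1.
Forge vs Citadel: Citadel wins 4–3.
Beacon beats each rival — Harbor (4–3), Forge (6–1), Citadel (5–2) — so Beacon is the Condorcet winner.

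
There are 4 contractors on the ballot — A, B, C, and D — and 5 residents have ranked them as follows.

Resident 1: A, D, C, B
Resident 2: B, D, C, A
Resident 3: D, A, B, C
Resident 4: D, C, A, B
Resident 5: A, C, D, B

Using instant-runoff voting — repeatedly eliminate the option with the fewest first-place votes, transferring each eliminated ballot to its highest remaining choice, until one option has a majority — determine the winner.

D

Round 1: A 2, D 2, B 1, C 0. C has the fewest and is eliminated.
Round 2: A 2, D 2, B 1. B has the fewest and is eliminated.
Round 3: D 3, A 2. D has a majority.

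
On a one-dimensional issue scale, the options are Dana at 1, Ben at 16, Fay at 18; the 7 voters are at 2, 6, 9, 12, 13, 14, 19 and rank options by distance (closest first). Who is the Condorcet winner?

Ben

With single-peaked preferences on a line, the Condorcet winner is the candidate closest to the median voter.
The median voter (position 12) is closest to Ben at 16.
Check: Ben vs Dana — voters closer to Ben: 5 of 7.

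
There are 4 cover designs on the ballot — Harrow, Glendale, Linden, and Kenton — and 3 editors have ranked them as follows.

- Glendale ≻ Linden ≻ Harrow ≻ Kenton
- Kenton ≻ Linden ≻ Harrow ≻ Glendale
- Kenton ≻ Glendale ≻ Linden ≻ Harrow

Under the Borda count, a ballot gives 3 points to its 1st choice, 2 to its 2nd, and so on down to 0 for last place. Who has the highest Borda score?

Borda scores:
  Harrow: 1 + 1 + 0 = 2
  Glendale: 3 + 0 + 2 = 5
  Linden: 2 + 2 + 1 = 5
  Kenton: 0 + 3 + 3 = 6
Kenton has the highest total.

Kenton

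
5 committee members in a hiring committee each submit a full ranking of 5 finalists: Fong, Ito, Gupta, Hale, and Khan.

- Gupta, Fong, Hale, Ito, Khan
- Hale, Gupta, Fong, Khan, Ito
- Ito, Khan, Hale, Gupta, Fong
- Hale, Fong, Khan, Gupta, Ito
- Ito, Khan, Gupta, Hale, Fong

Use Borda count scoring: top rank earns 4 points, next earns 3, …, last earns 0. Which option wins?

Hale

Borda scores:
  Fong: 3 + 2 + 0 + 3 + 0 = 8
  Ito: 1 + 0 + 4 + 0 + 4 = 9
  Gupta: 4 + 3 + 1 + 1 + 2 = 11
  Hale: 2 + 4 + 2 + 4 + 1 = 13
  Khan: 0 + 1 + 3 + 2 + 3 = 9
Hale has the highest total.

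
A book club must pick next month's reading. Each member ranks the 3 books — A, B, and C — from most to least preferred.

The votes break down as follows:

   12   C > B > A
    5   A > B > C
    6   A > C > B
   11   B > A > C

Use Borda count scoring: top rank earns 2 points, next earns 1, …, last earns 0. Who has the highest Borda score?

Borda scores:
  A: 12·0 + 5·2 + 6·2 + 11·1 = 33
  B: 12·1 + 5·1 + 6·0 + 11·2 = 39
  C: 12·2 + 5·0 + 6·1 + 11·0 = 30
B has the highest total.

B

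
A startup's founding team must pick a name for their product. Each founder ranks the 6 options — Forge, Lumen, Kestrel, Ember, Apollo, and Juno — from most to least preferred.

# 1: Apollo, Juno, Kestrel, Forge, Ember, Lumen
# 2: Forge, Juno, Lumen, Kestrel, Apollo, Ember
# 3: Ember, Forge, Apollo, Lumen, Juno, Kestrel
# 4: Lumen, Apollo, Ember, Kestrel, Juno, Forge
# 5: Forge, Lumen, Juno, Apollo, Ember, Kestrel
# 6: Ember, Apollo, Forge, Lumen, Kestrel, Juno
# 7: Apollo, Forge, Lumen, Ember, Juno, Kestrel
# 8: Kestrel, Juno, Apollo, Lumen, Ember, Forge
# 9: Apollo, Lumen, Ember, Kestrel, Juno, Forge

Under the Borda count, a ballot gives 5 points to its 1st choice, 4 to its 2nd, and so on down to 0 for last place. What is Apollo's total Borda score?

32

Borda scores:
  Forge: 2 + 5 + 4 + 0 + 5 + 3 + 4 + 0 + 0 = 23
  Lumen: 0 + 3 + 2 + 5 + 4 + 2 + 3 + 2 + 4 = 25
  Kestrel: 3 + 2 + 0 + 2 + 0 + 1 + 0 + 5 + 2 = 15
  Ember: 1 + 0 + 5 + 3 + 1 + 5 + 2 + 1 + 3 = 21
  Apollo: 5 + 1 + 3 + 4 + 2 + 4 + 5 + 3 + 5 = 32
  Juno: 4 + 4 + 1 + 1 + 3 + 0 + 1 + 4 + 1 = 19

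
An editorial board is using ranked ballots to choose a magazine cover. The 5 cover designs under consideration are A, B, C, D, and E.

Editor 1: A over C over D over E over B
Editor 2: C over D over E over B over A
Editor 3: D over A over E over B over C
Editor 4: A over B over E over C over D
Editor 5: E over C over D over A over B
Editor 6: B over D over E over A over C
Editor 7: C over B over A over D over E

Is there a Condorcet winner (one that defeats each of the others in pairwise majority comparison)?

No

Head-to-head results (7 voters total):
A vs B: A wins 4–3.
A vs C: A wins 4–3.
A vs D: D wins 4–3.
A vs E: A wins 4–3.
B vs C: C wins 4–3.
B vs D: D wins 4–3.
B vs E: E wins 4–3.
C vs D: C wins 5–2.
C vs E: E wins 4–3.
D vs E: D wins 5–2.
No candidate beats all others: A beats C beats D beats A, a majority cycle.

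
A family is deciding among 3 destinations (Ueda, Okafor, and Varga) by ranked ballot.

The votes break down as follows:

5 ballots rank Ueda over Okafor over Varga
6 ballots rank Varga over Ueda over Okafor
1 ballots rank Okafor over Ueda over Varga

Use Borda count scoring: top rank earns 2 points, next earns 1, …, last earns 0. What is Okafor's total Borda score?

7

Borda scores:
  Ueda: 5·2 + 6·1 + 1 = 17
  Okafor: 5·1 + 6·0 + 2 = 7
  Varga: 5·0 + 6·2 + 0 = 12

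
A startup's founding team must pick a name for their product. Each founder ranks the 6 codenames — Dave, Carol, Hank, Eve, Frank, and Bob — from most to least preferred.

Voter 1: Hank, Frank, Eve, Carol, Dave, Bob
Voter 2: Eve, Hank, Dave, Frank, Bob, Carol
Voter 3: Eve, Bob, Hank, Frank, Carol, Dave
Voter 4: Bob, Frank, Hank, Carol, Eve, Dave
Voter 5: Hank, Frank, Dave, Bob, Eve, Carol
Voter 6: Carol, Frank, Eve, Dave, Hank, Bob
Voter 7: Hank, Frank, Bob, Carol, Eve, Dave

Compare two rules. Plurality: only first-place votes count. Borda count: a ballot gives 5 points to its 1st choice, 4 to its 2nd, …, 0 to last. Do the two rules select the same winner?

Yes

Plurality first-place counts: Dave 0, Carol 1, Hank 3, Eve 2, Frank 0, Bob 1 → Hank.
Borda totals: Dave 9, Carol 12, Hank 26, Eve 19, Frank 24, Bob 15 → Hank.
The two rules agree on Hank.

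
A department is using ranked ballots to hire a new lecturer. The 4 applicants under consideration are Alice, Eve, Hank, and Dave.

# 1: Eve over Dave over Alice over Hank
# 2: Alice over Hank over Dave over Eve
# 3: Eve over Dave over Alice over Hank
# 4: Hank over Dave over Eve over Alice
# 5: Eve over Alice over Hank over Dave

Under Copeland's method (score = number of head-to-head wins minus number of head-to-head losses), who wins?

Pairwise results:
  Alice vs Eve: Eve wins 4–1.
  Alice vs Hank: Alice wins 4–1.
  Alice vs Dave: Dave wins 3–2.
  Eve vs Hank: Eve wins 3–2.
  Eve vs Dave: Eve wins 3–2.
  Hank vs Dave: Hank wins 3–2.
Copeland scores (wins − losses):
  Alice: 1 − 2 = -1
  Eve: 3 − 0 = 3
  Hank: 1 − 2 = -1
  Dave: 1 − 2 = -1
Eve has the best Copeland score.

Eve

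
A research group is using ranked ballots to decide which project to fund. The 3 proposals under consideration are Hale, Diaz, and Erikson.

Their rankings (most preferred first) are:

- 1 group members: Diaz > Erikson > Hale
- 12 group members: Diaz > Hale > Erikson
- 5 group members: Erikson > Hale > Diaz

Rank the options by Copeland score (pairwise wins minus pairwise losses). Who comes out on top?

Pairwise results:
  Hale vs Diaz: Diaz wins 13–5.
  Hale vs Erikson: Hale wins 12–6.
  Diaz vs Erikson: Diaz wins 13–5.
Copeland scores (wins − losses):
  Hale: 1 − 1 = 0
  Diaz: 2 − 0 = 2
  Erikson: 0 − 2 = -2
Diaz has the best Copeland score.

Diaz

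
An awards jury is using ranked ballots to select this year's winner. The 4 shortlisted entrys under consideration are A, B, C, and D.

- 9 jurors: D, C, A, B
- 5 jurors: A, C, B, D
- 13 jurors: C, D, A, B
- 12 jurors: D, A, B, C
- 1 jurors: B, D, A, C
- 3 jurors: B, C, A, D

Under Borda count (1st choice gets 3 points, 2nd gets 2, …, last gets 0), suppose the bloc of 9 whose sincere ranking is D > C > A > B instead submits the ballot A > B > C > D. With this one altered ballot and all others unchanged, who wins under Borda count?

Borda totals with the altered ballot: A 83, B 47, C 64, D 64.
The switch changes the winner from D to A.

A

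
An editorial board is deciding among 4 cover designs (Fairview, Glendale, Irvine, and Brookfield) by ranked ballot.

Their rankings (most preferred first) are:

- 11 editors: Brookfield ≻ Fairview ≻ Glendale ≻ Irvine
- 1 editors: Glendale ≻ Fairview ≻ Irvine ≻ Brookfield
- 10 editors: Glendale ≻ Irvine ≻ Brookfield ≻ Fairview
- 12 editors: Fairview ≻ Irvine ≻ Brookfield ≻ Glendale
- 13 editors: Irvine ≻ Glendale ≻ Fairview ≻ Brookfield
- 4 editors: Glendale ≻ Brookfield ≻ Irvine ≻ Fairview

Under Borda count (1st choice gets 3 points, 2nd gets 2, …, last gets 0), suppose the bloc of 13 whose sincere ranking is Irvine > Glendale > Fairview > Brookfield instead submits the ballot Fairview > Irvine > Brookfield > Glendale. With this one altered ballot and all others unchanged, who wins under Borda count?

Borda totals with the altered ballot: Fairview 99, Glendale 56, Irvine 75, Brookfield 76.
The switch changes the winner from Irvine to Fairview.

Fairview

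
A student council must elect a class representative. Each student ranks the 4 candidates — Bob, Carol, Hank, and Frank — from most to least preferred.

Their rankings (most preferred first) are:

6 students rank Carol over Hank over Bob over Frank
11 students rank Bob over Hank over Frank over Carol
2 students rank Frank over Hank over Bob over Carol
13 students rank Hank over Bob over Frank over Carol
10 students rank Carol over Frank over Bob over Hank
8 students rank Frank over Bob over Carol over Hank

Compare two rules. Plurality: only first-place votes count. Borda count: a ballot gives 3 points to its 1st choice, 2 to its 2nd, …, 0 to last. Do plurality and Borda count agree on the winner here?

Plurality first-place counts: Bob 11, Carol 16, Hank 13, Frank 10 → Carol.
Borda totals: Bob 93, Carol 56, Hank 77, Frank 74 → Bob.
The two rules disagree: plurality picks Carol, Borda picks Bob.

No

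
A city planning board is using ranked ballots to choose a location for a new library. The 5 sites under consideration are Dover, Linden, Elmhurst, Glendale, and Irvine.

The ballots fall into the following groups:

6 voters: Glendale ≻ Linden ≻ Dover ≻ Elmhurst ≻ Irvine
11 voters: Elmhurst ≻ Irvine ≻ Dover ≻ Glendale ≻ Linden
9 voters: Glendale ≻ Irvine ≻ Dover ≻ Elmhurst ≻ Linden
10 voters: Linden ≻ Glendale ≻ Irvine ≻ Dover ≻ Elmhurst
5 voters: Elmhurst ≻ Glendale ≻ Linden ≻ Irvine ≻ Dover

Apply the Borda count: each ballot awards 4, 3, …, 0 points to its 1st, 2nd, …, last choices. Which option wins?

Borda scores:
  Dover: 6·2 + 11·2 + 9·2 + 10·1 + 5·0 = 62
  Linden: 6·3 + 11·0 + 9·0 + 10·4 + 5·2 = 68
  Elmhurst: 6·1 + 11·4 + 9·1 + 10·0 + 5·4 = 79
  Glendale: 6·4 + 11·1 + 9·4 + 10·3 + 5·3 = 116
  Irvine: 6·0 + 11·3 + 9·3 + 10·2 + 5·1 = 85
Glendale has the highest total.

Glendale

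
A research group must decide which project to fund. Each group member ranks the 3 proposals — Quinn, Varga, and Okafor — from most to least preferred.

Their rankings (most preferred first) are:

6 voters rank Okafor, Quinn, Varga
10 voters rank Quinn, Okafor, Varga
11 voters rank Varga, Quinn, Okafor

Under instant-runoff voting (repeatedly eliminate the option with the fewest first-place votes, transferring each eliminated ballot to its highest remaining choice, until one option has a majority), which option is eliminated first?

Round 1: Varga 11, Quinn 10, Okafor 6. Okafor has the fewest and is eliminated.
Round 2: Quinn 16, Varga 11. Quinn has a majority.

Okafor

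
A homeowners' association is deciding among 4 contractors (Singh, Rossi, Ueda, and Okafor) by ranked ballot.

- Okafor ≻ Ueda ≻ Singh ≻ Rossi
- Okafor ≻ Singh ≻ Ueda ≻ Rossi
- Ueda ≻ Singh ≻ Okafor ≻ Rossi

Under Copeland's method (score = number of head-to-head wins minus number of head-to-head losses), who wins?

Okafor

Pairwise results:
  Singh vs Rossi: Singh wins 3–0.
  Singh vs Ueda: Ueda wins 2–1.
  Singh vs Okafor: Okafor wins 2–1.
  Rossi vs Ueda: Ueda wins 3–0.
  Rossi vs Okafor: Okafor wins 3–0.
  Ueda vs Okafor: Okafor wins 2–1.
Copeland scores (wins − losses):
  Singh: 1 − 2 = -1
  Rossi: 0 − 3 = -3
  Ueda: 2 − 1 = 1
  Okafor: 3 − 0 = 3
Okafor has the best Copeland score.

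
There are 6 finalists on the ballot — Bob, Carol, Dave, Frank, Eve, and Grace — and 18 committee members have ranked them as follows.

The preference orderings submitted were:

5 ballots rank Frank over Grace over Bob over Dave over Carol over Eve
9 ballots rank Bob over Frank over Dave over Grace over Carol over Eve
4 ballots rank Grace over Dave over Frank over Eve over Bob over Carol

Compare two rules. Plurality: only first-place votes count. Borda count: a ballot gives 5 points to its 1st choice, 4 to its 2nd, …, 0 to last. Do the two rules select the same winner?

Plurality first-place counts: Bob 9, Carol 0, Dave 0, Frank 5, Eve 0, Grace 4 → Bob.
Borda totals: Bob 64, Carol 14, Dave 53, Frank 73, Eve 8, Grace 58 → Frank.
The two rules disagree: plurality picks Bob, Borda picks Frank.

No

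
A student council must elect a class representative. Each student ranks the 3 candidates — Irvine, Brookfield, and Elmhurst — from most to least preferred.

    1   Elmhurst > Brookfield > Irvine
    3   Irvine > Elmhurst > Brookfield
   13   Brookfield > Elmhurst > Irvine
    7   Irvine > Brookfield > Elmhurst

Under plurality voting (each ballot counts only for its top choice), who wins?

Brookfield

First-place vote totals:
  Irvine: 10
  Brookfield: 13
  Elmhurst: 1
Brookfield has the most first-place votes.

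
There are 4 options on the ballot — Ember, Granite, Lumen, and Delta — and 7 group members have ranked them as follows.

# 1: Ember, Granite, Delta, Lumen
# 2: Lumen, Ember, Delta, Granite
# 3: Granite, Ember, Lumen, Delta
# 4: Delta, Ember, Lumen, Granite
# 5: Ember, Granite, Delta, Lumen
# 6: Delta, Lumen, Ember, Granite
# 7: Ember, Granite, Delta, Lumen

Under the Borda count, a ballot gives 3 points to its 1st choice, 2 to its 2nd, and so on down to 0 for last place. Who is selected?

Ember

Borda scores:
  Ember: 3 + 2 + 2 + 2 + 3 + 1 + 3 = 16
  Granite: 2 + 0 + 3 + 0 + 2 + 0 + 2 = 9
  Lumen: 0 + 3 + 1 + 1 + 0 + 2 + 0 = 7
  Delta: 1 + 1 + 0 + 3 + 1 + 3 + 1 = 10
Ember has the highest total.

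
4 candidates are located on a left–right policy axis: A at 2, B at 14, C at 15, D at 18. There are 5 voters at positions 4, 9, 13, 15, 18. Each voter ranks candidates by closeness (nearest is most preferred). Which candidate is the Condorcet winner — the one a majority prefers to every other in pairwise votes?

B

With single-peaked preferences on a line, the Condorcet winner is the candidate closest to the median voter.
The median voter (position 13) is closest to B at 14.
Check: B vs C — voters closer to B: 3 of 5.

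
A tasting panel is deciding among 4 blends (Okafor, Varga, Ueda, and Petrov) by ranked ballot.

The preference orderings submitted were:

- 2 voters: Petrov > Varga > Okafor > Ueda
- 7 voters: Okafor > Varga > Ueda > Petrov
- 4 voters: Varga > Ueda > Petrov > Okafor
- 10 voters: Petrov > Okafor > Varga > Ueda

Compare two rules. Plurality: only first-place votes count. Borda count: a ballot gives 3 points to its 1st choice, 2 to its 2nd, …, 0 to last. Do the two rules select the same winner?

No

Plurality first-place counts: Okafor 7, Varga 4, Ueda 0, Petrov 12 → Petrov.
Borda totals: Okafor 43, Varga 40, Ueda 15, Petrov 40 → Okafor.
The two rules disagree: plurality picks Petrov, Borda picks Okafor.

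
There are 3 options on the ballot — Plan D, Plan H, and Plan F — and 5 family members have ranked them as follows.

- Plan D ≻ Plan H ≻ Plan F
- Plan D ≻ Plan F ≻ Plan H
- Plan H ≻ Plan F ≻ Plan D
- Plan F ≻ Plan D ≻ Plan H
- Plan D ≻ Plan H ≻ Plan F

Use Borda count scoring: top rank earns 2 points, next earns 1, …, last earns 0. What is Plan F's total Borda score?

Borda scores:
  Plan D: 2 + 2 + 0 + 1 + 2 = 7
  Plan H: 1 + 0 + 2 + 0 + 1 = 4
  Plan F: 0 + 1 + 1 + 2 + 0 = 4

4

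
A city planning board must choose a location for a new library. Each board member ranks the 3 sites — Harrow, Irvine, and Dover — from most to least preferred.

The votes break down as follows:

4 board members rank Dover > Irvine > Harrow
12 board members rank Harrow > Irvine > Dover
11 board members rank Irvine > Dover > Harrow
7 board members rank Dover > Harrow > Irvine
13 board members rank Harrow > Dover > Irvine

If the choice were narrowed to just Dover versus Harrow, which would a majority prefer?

Harrow

Ballots ranking Dover above Harrow: 4+11+7 = 22.
Ballots ranking Harrow above Dover: 12+13 = 25.
Harrow wins the head-to-head, 25–22.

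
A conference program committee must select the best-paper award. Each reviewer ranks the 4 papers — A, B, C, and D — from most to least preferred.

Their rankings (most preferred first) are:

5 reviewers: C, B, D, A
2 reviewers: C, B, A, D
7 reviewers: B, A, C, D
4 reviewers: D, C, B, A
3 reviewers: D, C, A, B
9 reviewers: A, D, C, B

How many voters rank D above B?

16

Ballots ranking D above B: 4+3+9 = 16.
Ballots ranking B above D: 5+2+7 = 14.
So 16 of 30 voters prefer D to B.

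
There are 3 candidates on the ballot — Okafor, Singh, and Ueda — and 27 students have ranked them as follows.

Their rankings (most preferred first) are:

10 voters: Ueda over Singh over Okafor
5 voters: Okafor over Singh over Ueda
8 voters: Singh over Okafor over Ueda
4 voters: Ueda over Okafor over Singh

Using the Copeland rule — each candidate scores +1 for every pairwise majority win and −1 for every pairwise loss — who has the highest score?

Ueda

Pairwise results:
  Okafor vs Singh: Singh wins 18–9.
  Okafor vs Ueda: Ueda wins 14–13.
  Singh vs Ueda: Ueda wins 14–13.
Copeland scores (wins − losses):
  Okafor: 0 − 2 = -2
  Singh: 1 − 1 = 0
  Ueda: 2 − 0 = 2
Ueda has the best Copeland score.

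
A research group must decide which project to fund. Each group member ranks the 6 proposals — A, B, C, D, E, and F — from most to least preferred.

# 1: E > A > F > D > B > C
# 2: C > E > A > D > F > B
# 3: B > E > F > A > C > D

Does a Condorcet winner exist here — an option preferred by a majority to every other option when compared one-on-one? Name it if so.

Head-to-head results (3 voters total):
A vs B: A wins 2–1.
A vs C: A wins 2–1.
A vs D: A wins 3–0.
A vs E: E wins 3–0.
A vs F: A wins 2–1.
B vs C: B wins 2–1.
B vs D: D wins 2–1.
B vs E: E wins 2–1.
B vs F: F wins 2–1.
C vs D: C wins 2–1.
C vs E: E wins 2–1.
C vs F: F wins 2–1.
D vs E: E wins 3–0.
D vs F: F wins 2–1.
E vs F: E wins 3–0.
E beats each rival — A (3–0), B (2–1), C (2–1), D (3–0), F (3–0) — so E is the Condorcet winner.

E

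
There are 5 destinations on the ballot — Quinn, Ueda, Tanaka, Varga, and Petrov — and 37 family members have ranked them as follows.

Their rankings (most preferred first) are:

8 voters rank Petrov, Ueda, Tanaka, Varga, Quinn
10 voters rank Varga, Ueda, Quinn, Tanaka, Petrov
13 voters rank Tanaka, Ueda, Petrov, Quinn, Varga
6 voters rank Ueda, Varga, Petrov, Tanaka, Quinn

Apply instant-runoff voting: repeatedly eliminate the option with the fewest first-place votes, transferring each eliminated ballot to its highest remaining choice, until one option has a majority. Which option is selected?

Round 1: Tanaka 13, Varga 10, Petrov 8, Ueda 6, Quinn 0. Quinn has the fewest and is eliminated.
Round 2: Tanaka 13, Varga 10, Petrov 8, Ueda 6. Ueda has the fewest and is eliminated.
Round 3: Varga 16, Tanaka 13, Petrov 8. Petrov has the fewest and is eliminated.
Round 4: Tanaka 21, Varga 16. Tanaka has a majority.

Tanaka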